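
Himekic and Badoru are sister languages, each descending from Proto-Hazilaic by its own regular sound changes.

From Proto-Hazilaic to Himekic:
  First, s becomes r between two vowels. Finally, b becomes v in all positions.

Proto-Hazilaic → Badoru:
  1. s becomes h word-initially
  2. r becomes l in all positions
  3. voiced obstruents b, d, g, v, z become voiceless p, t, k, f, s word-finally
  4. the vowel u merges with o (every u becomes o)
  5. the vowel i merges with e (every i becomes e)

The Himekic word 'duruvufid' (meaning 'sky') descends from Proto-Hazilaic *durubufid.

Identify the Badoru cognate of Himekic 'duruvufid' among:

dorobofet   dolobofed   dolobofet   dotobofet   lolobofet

Badoru: *durubufid > dulubufid > dulubufit > dolobofit > dolobofet  (by unconditioned shift, final devoicing, vowel merger, vowel merger)
Among the options, 'dolobofet' alone shows every Badoru change applied in order.

dolobofet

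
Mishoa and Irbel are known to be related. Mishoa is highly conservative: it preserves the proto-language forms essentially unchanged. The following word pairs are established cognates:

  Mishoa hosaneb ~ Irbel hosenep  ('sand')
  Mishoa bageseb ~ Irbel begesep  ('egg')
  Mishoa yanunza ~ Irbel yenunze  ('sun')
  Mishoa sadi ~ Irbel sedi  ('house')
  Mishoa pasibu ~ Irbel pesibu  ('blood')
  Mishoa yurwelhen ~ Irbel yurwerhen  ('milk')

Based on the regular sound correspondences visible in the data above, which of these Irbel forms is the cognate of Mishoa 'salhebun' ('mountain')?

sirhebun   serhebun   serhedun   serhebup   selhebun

bageseb ~ begesep, sadi ~ sedi — Mishoa a corresponds to Irbel e after a consonant, before a consonant other than r, m, n, p, b, f, v.
yurwelhen ~ yurwerhen — Mishoa l corresponds to Irbel r after a vowel, before a consonant other than r, m, n, p, b, f, v.
Applying these to Mishoa 'salhebun':
  salhebun → selhebun   (a→e after a consonant, before a consonant other than r, m, n, p, b, f, v)
  selhebun → serhebun   (l→r after a vowel, before a consonant other than r, m, n, p, b, f, v)
So the Irbel cognate is 'serhebun'.

serhebun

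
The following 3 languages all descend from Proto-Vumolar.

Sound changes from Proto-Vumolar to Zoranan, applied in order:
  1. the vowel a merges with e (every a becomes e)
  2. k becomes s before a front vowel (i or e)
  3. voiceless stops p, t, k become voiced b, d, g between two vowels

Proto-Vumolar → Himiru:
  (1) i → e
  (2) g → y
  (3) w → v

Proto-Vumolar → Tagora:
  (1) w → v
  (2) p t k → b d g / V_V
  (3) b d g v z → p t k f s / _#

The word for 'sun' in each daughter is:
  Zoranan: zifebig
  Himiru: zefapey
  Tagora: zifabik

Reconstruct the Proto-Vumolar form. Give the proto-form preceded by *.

Position 5: Zoranan has b, Himiru has p, Tagora has b. Himiru preserves p here (none of its changes turn any other segment into p), so the proto-segment is *p.
Position 4: Zoranan has e, Himiru has a, Tagora has a. Himiru preserves a here (none of its changes turn any other segment into a), so the proto-segment is *a.
This points to *zifapig. Verify forward in each daughter:
Zoranan: *zifapig > zifepig > zifebig  (by vowel merger, intervocalic voicing)
Himiru: start from *zifapig.
  rule 1 (vowel merger): zifapig → zefapeg
  rule 2 (unconditioned shift): zefapeg → zefapey
  rule 3: no change — zefapey
  ⇒ Himiru zefapey
Tagora: *zifapig > zifabig > zifabik  (by intervocalic voicing, final devoicing)
Only *zifapig yields all of Zoranan zifebig, Himiru zefapey, Tagora zifabik.

*zifapig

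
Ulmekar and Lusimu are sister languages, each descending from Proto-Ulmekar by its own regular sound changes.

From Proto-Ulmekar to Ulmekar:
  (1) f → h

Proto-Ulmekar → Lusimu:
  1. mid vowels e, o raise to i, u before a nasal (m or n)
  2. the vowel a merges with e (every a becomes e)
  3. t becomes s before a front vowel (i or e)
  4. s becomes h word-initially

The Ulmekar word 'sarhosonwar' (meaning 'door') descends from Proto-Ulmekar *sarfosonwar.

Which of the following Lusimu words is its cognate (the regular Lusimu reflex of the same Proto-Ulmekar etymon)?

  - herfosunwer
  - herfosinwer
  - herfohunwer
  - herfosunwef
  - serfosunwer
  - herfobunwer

herfosunwer

Lusimu: *sarfosonwar > sarfosunwar > serfosunwer > herfosunwer  (by pre-nasal raising, vowel merger, debuccalisation)
Among the options, 'herfosunwer' alone shows every Lusimu change applied in order.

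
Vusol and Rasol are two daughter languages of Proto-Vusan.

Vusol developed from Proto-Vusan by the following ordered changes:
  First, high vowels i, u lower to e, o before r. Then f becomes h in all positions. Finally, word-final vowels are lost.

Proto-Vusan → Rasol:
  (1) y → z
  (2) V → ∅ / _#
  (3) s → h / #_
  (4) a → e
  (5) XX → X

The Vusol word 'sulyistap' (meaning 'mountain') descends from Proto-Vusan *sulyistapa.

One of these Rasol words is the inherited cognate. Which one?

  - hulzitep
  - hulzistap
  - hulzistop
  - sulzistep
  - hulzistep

Rasol: *sulyistapa > sulzistapa > sulzistap > hulzistap > hulzistep  (by unconditioned shift, apocope, debuccalisation, vowel merger)
Among the options, 'hulzistep' alone shows every Rasol change applied in order.

hulzistep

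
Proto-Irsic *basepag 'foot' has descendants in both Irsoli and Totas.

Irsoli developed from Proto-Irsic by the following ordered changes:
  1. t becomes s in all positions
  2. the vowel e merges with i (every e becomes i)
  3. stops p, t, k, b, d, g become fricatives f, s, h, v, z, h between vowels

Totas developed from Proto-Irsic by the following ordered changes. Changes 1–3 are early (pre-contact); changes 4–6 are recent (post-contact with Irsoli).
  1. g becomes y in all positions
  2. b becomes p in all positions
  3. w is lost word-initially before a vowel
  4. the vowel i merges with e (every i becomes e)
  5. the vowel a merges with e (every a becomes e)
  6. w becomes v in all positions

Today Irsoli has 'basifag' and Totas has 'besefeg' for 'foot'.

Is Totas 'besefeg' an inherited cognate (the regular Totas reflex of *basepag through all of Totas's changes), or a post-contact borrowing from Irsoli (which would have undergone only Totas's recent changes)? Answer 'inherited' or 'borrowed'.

borrowed

If inherited, *basepag would pass through all of Totas's changes:
Totas: *basepag > basepay > pasepay > pesepey  (by unconditioned shift, unconditioned shift, vowel merger)
If borrowed from Irsoli 'basifag' after the early changes, it would undergo only the recent ones:
  rule 4 (vowel merger): basifag → basefag
  rule 5 (vowel merger): basefag → besefeg
  rule 6 (unconditioned shift): no change (besefeg)
  ⇒ as a loan: besefeg
Totas 'besefeg' matches the loan outcome 'besefeg', not the inherited 'pesepey' — it skipped the early Totas changes, so it was borrowed from Irsoli.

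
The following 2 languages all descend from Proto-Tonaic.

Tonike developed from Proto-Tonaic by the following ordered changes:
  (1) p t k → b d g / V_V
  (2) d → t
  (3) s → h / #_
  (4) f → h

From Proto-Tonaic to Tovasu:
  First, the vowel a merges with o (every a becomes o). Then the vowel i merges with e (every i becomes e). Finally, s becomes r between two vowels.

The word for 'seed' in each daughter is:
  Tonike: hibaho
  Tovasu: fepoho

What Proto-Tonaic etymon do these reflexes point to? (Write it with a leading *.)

*fipaho

Position 2: Tonike has i, Tovasu has e. Tonike preserves i here (none of its changes turn any other segment into i), so the proto-segment is *i.
Position 1: Tonike has h, Tovasu has f. Tovasu preserves f here (none of its changes turn any other segment into f), so the proto-segment is *f.
Position 3: Tonike has b, Tovasu has p. Tovasu preserves p here (none of its changes turn any other segment into p), so the proto-segment is *p.
Continuing position by position gives *fipaho; check it forward:
Tonike: *fipaho
  fipaho → fibaho   [intervocalic voicing]
  fibaho (rule 2 does not apply)
  fibaho (rule 3 does not apply)
  fibaho → hibaho   [unconditioned shift]
  giving Tonike hibaho.
Tovasu: start from *fipaho.
  rule 1 (vowel merger): fipaho → fipoho
  rule 2 (vowel merger): fipoho → fepoho
  rule 3: no change — fepoho
  ⇒ Tovasu fepoho
No other proto-form is consistent with every reflex, so the reconstruction is *fipaho.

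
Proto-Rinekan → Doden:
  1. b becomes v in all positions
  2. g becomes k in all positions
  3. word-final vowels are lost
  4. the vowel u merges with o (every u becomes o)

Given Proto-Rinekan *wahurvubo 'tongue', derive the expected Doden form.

wahorvov

Doden: *wahurvubo > wahurvuvo > wahurvuv > wahorvov  (by unconditioned shift, apocope, vowel merger)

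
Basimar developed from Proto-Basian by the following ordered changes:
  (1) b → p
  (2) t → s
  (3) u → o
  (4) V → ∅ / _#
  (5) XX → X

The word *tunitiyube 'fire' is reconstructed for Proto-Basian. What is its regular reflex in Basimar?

Basimar: *tunitiyube > tunitiyupe > sunisiyupe > sonisiyope > sonisiyop  (by unconditioned shift, unconditioned shift, vowel merger, apocope)

sonisiyop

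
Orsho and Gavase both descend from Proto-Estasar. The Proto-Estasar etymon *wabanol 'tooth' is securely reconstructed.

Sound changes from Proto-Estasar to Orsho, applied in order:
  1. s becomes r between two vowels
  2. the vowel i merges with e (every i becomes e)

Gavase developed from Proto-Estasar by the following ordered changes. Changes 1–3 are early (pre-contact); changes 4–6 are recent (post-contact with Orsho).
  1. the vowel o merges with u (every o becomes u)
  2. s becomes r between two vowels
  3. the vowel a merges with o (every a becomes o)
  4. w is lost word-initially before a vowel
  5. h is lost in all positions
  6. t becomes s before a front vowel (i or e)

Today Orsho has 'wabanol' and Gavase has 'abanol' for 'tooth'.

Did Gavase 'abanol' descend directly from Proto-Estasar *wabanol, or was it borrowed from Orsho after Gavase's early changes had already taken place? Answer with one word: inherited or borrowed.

borrowed

If inherited, *wabanol would pass through all of Gavase's changes:
Gavase: *wabanol > wabanul > wobonul > obonul  (by vowel merger, vowel merger, glide loss)
If borrowed from Orsho 'wabanol' after the early changes, it would undergo only the recent ones:
  rule 4 (glide loss): wabanol → abanol
  rule 5 (h-loss): no change (abanol)
  rule 6 (palatalisation): no change (abanol)
  ⇒ as a loan: abanol
Gavase 'abanol' matches the loan outcome 'abanol', not the inherited 'obonul' — it skipped the early Gavase changes, so it was borrowed from Orsho.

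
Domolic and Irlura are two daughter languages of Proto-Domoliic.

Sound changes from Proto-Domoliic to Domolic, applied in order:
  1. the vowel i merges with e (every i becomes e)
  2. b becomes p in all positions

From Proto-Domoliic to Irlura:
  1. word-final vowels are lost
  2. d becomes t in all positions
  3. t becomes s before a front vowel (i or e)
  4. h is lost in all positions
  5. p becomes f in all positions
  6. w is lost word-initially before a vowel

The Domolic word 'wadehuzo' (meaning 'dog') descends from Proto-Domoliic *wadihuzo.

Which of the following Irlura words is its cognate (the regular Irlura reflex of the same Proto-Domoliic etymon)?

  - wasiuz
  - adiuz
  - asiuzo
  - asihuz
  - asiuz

Irlura: start from *wadihuzo.
  rule 1 (apocope): wadihuzo → wadihuz
  rule 2 (unconditioned shift): wadihuz → watihuz
  rule 3 (palatalisation): watihuz → wasihuz
  rule 4 (h-loss): wasihuz → wasiuz
  rule 5: no change — wasiuz
  rule 6 (glide loss): wasiuz → asiuz
  ⇒ Irlura asiuz

asiuz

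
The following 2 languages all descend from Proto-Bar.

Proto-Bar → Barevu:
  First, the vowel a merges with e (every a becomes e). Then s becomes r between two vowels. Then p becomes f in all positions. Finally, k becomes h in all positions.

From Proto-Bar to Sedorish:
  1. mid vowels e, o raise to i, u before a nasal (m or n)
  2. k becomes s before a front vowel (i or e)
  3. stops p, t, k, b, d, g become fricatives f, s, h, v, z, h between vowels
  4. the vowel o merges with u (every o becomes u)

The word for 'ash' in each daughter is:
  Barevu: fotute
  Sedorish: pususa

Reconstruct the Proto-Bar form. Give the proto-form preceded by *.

Position 2: Barevu has o, Sedorish has u. Barevu preserves o here (none of its changes turn any other segment into o), so the proto-segment is *o.
Position 5: Barevu has t, Sedorish has s. Barevu preserves t here (none of its changes turn any other segment into t), so the proto-segment is *t.
Verify the candidate proto-form against each daughter:
Barevu: start from *potuta.
  rule 1 (vowel merger): potuta → potute
  rule 2: no change — potute
  rule 3 (unconditioned shift): potute → fotute
  rule 4: no change — fotute
  ⇒ Barevu fotute
Sedorish: start from *potuta.
  rule 1: no change — potuta
  rule 2: no change — potuta
  rule 3 (intervocalic lenition): potuta → posusa
  rule 4 (vowel merger): posusa → pususa
  ⇒ Sedorish pususa
Only *potuta yields all of Barevu fotute, Sedorish pususa.

*potuta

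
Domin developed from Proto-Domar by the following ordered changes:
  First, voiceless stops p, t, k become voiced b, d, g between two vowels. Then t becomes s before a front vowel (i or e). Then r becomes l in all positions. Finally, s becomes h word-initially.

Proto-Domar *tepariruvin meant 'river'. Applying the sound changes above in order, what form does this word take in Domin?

hebaliluvin

Domin: start from *tepariruvin.
  rule 1 (intervocalic voicing): tepariruvin → tebariruvin
  rule 2 (palatalisation): tebariruvin → sebariruvin
  rule 3 (unconditioned shift): sebariruvin → sebaliluvin
  rule 4 (debuccalisation): sebaliluvin → hebaliluvin
  ⇒ Domin hebaliluvin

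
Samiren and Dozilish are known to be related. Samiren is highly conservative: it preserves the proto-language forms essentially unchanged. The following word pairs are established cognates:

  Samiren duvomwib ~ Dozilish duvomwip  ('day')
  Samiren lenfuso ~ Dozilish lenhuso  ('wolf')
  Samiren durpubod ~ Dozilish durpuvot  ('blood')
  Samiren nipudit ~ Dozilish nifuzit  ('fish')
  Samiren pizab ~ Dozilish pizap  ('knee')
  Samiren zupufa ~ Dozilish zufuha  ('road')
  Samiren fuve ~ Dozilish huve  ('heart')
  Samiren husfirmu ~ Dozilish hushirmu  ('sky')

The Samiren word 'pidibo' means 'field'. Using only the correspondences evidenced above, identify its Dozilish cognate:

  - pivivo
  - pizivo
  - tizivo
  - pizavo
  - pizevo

nipudit ~ nifuzit — Samiren d corresponds to Dozilish z between vowels (before a front vowel).
durpubod ~ durpuvot — Samiren b corresponds to Dozilish v between vowels (before a back vowel).
Applying these to Samiren 'pidibo':
  pidibo → pizibo   (d→z between vowels (before a front vowel))
  pizibo → pizivo   (b→v between vowels (before a back vowel))
So the Dozilish cognate is 'pizivo'.

pizivo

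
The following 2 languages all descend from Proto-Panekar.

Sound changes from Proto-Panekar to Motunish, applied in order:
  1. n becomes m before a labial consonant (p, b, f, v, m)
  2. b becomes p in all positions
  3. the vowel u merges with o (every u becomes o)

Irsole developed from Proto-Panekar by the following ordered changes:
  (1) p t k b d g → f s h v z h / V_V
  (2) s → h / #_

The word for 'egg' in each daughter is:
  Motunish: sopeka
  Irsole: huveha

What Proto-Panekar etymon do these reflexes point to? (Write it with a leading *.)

*subeka

Position 2: Motunish has o, Irsole has u. Irsole preserves u here (none of its changes turn any other segment into u), so the proto-segment is *u.
Position 5: Motunish has k, Irsole has h. Motunish preserves k here (none of its changes turn any other segment into k), so the proto-segment is *k.
Continuing position by position gives *subeka; check it forward:
Motunish: start from *subeka.
  rule 1: no change — subeka
  rule 2 (unconditioned shift): subeka → supeka
  rule 3 (vowel merger): supeka → sopeka
  ⇒ Motunish sopeka
Irsole: *subeka
  subeka → suveha   [intervocalic lenition]
  suveha → huveha   [debuccalisation]
  giving Irsole huveha.
Only *subeka yields all of Motunish sopeka, Irsole huveha.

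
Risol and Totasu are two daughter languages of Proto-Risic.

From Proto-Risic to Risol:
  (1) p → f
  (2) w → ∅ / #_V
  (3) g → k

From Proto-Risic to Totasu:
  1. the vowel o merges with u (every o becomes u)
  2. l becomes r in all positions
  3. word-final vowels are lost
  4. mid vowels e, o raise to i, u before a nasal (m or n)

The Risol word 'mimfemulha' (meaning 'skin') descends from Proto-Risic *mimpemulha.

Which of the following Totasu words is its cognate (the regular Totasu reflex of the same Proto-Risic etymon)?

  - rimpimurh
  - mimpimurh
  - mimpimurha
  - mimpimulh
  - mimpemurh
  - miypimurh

mimpimurh

Totasu: start from *mimpemulha.
  rule 1: no change — mimpemulha
  rule 2 (unconditioned shift): mimpemulha → mimpemurha
  rule 3 (apocope): mimpemurha → mimpemurh
  rule 4 (pre-nasal raising): mimpemurh → mimpimurh
  ⇒ Totasu mimpimurh
Among the options, 'mimpimurh' alone shows every Totasu change applied in order.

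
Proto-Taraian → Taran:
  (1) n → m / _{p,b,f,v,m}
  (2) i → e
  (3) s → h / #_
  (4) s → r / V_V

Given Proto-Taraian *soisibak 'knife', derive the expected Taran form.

Taran: *soisibak
  soisibak (rule 1 does not apply)
  soisibak → soesebak   [vowel merger]
  soesebak → hoesebak   [debuccalisation]
  hoesebak → hoerebak   [rhotacism]
  giving Taran hoerebak.

hoerebak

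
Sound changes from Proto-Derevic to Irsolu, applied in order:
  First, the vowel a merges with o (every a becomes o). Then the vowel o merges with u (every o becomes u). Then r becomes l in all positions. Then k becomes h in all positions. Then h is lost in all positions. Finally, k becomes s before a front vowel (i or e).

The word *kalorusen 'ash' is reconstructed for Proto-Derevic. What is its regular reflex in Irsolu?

Irsolu: *kalorusen
  kalorusen → kolorusen   [vowel merger]
  kolorusen → kulurusen   [vowel merger]
  kulurusen → kululusen   [unconditioned shift]
  kululusen → hululusen   [unconditioned shift]
  hululusen → ululusen   [h-loss]
  ululusen (rule 6 does not apply)
  giving Irsolu ululusen.

ululusen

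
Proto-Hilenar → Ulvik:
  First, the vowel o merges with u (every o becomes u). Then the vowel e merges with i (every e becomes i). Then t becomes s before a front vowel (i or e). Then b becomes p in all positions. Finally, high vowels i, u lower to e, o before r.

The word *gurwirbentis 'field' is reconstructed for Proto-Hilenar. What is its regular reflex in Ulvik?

gorwerpinsis

Ulvik: start from *gurwirbentis.
  rule 1: no change — gurwirbentis
  rule 2 (vowel merger): gurwirbentis → gurwirbintis
  rule 3 (palatalisation): gurwirbintis → gurwirbinsis
  rule 4 (unconditioned shift): gurwirbinsis → gurwirpinsis
  rule 5 (pre-rhotic lowering): gurwirpinsis → gorwerpinsis
  ⇒ Ulvik gorwerpinsis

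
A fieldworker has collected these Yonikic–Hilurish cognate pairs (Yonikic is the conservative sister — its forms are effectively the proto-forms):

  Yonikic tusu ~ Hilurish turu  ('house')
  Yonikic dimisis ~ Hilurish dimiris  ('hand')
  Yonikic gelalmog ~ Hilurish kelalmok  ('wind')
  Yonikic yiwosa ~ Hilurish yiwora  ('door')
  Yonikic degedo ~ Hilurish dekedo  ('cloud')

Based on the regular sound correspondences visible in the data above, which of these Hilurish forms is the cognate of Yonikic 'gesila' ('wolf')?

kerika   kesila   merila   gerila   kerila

gelalmog ~ kelalmok — Yonikic g corresponds to Hilurish k word-initially before a front vowel.
dimisis ~ dimiris — Yonikic s corresponds to Hilurish r between vowels (before a front vowel).
Applying these to Yonikic 'gesila':
  gesila → kesila   (g→k word-initially before a front vowel)
  kesila → kerila   (s→r between vowels (before a front vowel))
So the Hilurish cognate is 'kerila'.

kerila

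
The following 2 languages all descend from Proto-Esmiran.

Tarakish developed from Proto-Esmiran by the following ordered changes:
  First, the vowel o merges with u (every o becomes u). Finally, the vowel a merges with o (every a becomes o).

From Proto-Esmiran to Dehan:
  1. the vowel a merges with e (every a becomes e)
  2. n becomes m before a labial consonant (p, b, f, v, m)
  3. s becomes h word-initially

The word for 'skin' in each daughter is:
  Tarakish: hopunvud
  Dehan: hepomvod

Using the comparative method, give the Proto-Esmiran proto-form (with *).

*haponvod

Position 2: Tarakish has o, Dehan has e. In Tarakish, o can only continue *a, so the proto-segment is *a.
Position 4: Tarakish has u, Dehan has o. Dehan preserves o here (none of its changes turn any other segment into o), so the proto-segment is *o.
Position 5: Tarakish has n, Dehan has m. Tarakish preserves n here (none of its changes turn any other segment into n), so the proto-segment is *n.
Continuing position by position gives *haponvod; check it forward:
Tarakish: *haponvod > hapunvud > hopunvud  (by vowel merger, vowel merger)
Dehan: *haponvod
  haponvod → heponvod   [vowel merger]
  heponvod → hepomvod   [nasal place assimilation]
  hepomvod (rule 3 does not apply)
  giving Dehan hepomvod.
*haponvod is the unique common source.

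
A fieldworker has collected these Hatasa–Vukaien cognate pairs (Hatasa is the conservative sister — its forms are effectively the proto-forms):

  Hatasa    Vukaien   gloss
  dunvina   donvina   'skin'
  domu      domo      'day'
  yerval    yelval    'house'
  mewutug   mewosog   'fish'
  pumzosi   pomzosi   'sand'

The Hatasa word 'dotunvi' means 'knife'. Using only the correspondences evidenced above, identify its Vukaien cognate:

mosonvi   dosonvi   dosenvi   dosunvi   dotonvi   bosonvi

mewutug ~ mewosog — Hatasa t corresponds to Vukaien s between vowels (before a back vowel).
dunvina ~ donvina — Hatasa u corresponds to Vukaien o after a consonant, before a nasal.
Applying these to Hatasa 'dotunvi':
  dotunvi → dosunvi   (t→s between vowels (before a back vowel))
  dosunvi → dosonvi   (u→o after a consonant, before a nasal)
So the Vukaien cognate is 'dosonvi'.

dosonvi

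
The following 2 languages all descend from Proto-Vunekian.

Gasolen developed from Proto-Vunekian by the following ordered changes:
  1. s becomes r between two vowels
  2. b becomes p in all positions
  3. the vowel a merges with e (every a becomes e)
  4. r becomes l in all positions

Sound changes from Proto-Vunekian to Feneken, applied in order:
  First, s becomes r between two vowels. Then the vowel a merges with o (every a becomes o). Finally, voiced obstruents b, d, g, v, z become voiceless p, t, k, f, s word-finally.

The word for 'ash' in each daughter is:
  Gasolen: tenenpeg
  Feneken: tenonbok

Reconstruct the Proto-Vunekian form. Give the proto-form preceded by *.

*tenanbag

Position 6: Gasolen has p, Feneken has b. Feneken preserves b here (none of its changes turn any other segment into b), so the proto-segment is *b.
Position 7: Gasolen has e, Feneken has o. Taking the neighbouring segments as reconstructed: Gasolen e could go back to *a or *e; Feneken o could go back to *a or *o — the one source consistent with every daughter is *a.
Continuing position by position gives *tenanbag; check it forward:
Gasolen: *tenanbag
  tenanbag (rule 1 does not apply)
  tenanbag → tenanpag   [unconditioned shift]
  tenanpag → tenenpeg   [vowel merger]
  tenenpeg (rule 4 does not apply)
  giving Gasolen tenenpeg.
Feneken: *tenanbag
  tenanbag (rule 1 does not apply)
  tenanbag → tenonbog   [vowel merger]
  tenonbog → tenonbok   [final devoicing]
  giving Feneken tenonbok.
*tenanbag is the unique common source.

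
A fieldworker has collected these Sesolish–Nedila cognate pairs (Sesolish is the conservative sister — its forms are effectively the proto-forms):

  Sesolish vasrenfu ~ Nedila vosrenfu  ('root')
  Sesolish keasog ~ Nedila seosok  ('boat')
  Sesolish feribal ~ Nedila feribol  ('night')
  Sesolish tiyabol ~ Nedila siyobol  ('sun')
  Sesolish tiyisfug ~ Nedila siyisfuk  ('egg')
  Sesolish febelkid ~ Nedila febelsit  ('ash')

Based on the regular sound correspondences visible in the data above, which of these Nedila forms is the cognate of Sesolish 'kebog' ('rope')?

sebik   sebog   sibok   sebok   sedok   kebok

keasog ~ seosok — Sesolish k corresponds to Nedila s word-initially before a front vowel.
keasog ~ seosok, tiyisfug ~ siyisfuk — Sesolish g corresponds to Nedila k word-finally.
Applying these to Sesolish 'kebog':
  kebog → sebog   (k→s word-initially before a front vowel)
  sebog → sebok   (g→k word-finally)
So the Nedila cognate is 'sebok'.

sebok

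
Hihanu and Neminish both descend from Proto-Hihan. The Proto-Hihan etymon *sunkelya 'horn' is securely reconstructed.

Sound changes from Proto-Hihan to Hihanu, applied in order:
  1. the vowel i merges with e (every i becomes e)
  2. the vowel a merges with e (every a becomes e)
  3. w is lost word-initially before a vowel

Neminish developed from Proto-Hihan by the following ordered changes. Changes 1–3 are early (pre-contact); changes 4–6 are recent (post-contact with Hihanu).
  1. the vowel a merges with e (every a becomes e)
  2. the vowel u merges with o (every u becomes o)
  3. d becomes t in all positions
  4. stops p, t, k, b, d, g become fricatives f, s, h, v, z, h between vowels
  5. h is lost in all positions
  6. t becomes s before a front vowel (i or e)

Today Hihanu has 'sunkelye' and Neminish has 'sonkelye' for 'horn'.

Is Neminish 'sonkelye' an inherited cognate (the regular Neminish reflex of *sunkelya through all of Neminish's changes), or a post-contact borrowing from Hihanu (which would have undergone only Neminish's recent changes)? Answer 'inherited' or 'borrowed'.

If inherited, *sunkelya would pass through all of Neminish's changes:
Neminish: *sunkelya
  sunkelya → sunkelye   [vowel merger]
  sunkelye → sonkelye   [vowel merger]
  sonkelye (rule 3 does not apply)
  sonkelye (rule 4 does not apply)
  sonkelye (rule 5 does not apply)
  sonkelye (rule 6 does not apply)
  giving Neminish sonkelye.
If borrowed from Hihanu 'sunkelye' after the early changes, it would undergo only the recent ones:
  rule 4 (intervocalic lenition): no change (sunkelye)
  rule 5 (h-loss): no change (sunkelye)
  rule 6 (palatalisation): no change (sunkelye)
  ⇒ as a loan: sunkelye
Neminish 'sonkelye' matches the inherited outcome exactly, so it is an inherited cognate, not a loan.

inherited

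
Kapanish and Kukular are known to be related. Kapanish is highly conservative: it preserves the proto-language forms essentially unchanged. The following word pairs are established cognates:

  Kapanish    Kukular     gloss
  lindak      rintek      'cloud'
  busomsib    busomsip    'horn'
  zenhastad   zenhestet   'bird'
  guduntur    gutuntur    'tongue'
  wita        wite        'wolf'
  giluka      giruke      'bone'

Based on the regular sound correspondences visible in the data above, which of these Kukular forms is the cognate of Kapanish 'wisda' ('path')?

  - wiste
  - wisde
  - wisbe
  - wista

wiste

lindak ~ rintek — Kapanish d corresponds to Kukular t after a consonant, before a back vowel.
wita ~ wite, giluka ~ giruke — Kapanish a corresponds to Kukular e word-finally.
Applying these to Kapanish 'wisda':
  wisda → wista   (d→t after a consonant, before a back vowel)
  wista → wiste   (a→e word-finally)
So the Kukular cognate is 'wiste'.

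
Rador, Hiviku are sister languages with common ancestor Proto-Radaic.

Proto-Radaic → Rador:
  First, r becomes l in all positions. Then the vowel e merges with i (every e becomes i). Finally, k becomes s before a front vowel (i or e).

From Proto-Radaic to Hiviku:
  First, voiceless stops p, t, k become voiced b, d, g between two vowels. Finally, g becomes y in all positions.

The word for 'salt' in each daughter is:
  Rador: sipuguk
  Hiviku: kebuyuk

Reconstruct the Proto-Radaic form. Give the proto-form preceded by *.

Position 5: Rador has g, Hiviku has y. Rador preserves g here (none of its changes turn any other segment into g), so the proto-segment is *g.
Position 3: Rador has p, Hiviku has b. Rador preserves p here (none of its changes turn any other segment into p), so the proto-segment is *p.
Continuing position by position gives *kepuguk; check it forward:
Rador: *kepuguk
  kepuguk (rule 1 does not apply)
  kepuguk → kipuguk   [vowel merger]
  kipuguk → sipuguk   [palatalisation]
  giving Rador sipuguk.
Hiviku: start from *kepuguk.
  rule 1 (intervocalic voicing): kepuguk → kebuguk
  rule 2 (unconditioned shift): kebuguk → kebuyuk
  ⇒ Hiviku kebuyuk
Only *kepuguk yields all of Rador sipuguk, Hiviku kebuyuk.

*kepuguk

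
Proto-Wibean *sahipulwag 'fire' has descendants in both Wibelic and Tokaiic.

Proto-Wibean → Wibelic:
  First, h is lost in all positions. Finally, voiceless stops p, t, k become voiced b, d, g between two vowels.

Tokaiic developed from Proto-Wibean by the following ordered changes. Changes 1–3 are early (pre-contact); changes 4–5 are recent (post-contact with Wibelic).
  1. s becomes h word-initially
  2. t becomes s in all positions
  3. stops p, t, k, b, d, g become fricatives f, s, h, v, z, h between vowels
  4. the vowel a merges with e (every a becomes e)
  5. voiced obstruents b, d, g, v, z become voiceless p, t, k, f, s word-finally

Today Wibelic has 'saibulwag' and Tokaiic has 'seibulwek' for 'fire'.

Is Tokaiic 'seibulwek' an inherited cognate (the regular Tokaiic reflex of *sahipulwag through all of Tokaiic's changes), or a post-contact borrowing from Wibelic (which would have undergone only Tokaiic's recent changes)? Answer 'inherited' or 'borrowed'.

If inherited, *sahipulwag would pass through all of Tokaiic's changes:
Tokaiic: *sahipulwag
  sahipulwag → hahipulwag   [debuccalisation]
  hahipulwag (rule 2 does not apply)
  hahipulwag → hahifulwag   [intervocalic lenition]
  hahifulwag → hehifulweg   [vowel merger]
  hehifulweg → hehifulwek   [final devoicing]
  giving Tokaiic hehifulwek.
If borrowed from Wibelic 'saibulwag' after the early changes, it would undergo only the recent ones:
  rule 4 (vowel merger): saibulwag → seibulweg
  rule 5 (final devoicing): seibulweg → seibulwek
  ⇒ as a loan: seibulwek
Tokaiic 'seibulwek' matches the loan outcome 'seibulwek', not the inherited 'hehifulwek' — it skipped the early Tokaiic changes, so it was borrowed from Wibelic.

borrowed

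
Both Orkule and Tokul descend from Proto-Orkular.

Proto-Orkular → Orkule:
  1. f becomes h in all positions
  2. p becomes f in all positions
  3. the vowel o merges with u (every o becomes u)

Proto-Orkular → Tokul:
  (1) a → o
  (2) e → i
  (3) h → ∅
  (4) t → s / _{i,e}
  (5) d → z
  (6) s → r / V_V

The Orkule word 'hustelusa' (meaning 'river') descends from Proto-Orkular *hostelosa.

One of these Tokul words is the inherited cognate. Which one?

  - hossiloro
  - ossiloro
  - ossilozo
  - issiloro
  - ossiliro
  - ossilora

ossiloro

Tokul: start from *hostelosa.
  rule 1 (vowel merger): hostelosa → hosteloso
  rule 2 (vowel merger): hosteloso → hostiloso
  rule 3 (h-loss): hostiloso → ostiloso
  rule 4 (palatalisation): ostiloso → ossiloso
  rule 5: no change — ossiloso
  rule 6 (rhotacism): ossiloso → ossiloro
  ⇒ Tokul ossiloro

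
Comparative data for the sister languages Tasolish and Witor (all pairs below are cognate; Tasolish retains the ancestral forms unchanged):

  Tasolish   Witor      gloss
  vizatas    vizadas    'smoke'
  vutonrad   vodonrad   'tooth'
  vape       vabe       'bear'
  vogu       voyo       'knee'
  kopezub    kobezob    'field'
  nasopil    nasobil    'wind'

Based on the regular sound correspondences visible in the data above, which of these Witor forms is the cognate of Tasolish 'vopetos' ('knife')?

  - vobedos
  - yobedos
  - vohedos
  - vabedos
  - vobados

vobedos

vape ~ vabe, kopezub ~ kobezob — Tasolish p corresponds to Witor b between vowels (before a front vowel).
vutonrad ~ vodonrad — Tasolish t corresponds to Witor d between vowels (before a back vowel).
Applying these to Tasolish 'vopetos':
  vopetos → vobetos   (p→b between vowels (before a front vowel))
  vobetos → vobedos   (t→d between vowels (before a back vowel))
So the Witor cognate is 'vobedos'.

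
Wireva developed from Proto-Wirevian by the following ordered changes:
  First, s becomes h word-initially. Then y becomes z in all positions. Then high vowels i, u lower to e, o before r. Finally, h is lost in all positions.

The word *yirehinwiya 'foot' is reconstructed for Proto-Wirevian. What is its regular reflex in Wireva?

zereinwiza

Wireva: *yirehinwiya > zirehinwiza > zerehinwiza > zereinwiza  (by unconditioned shift, pre-rhotic lowering, h-loss)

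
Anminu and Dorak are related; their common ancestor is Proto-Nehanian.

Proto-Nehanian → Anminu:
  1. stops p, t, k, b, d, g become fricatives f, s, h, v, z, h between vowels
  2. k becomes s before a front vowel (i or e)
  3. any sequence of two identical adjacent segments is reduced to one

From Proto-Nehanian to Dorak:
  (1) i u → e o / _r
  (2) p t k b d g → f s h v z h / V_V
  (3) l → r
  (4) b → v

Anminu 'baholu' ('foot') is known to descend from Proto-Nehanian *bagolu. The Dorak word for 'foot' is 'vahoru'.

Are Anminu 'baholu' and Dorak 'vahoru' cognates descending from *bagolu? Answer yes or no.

yes

Derive the expected Dorak reflex of *bagolu:
Dorak: start from *bagolu.
  rule 1: no change — bagolu
  rule 2 (intervocalic lenition): bagolu → baholu
  rule 3 (unconditioned shift): baholu → bahoru
  rule 4 (unconditioned shift): bahoru → vahoru
  ⇒ Dorak vahoru
Dorak 'vahoru' matches the regular reflex exactly, so the pair is cognate.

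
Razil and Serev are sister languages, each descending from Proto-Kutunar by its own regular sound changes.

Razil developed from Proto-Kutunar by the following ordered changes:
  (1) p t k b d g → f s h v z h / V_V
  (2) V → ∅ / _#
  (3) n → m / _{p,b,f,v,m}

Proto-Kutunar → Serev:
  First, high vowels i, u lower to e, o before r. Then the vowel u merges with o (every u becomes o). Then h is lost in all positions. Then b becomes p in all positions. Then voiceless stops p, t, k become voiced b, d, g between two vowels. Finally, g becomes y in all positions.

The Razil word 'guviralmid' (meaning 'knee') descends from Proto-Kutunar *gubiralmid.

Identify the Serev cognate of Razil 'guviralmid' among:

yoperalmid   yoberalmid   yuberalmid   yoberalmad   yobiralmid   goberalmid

Serev: *gubiralmid > guberalmid > goberalmid > goperalmid > goberalmid > yoberalmid  (by pre-rhotic lowering, vowel merger, unconditioned shift, intervocalic voicing, unconditioned shift)

yoberalmid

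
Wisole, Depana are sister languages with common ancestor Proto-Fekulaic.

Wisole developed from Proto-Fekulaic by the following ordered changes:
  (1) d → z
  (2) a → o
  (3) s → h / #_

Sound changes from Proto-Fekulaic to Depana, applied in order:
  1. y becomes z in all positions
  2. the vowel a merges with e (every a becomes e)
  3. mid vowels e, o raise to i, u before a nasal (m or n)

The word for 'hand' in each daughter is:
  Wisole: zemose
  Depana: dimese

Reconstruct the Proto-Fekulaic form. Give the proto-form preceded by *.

Position 2: Wisole has e, Depana has i. Wisole preserves e here (none of its changes turn any other segment into e), so the proto-segment is *e.
Position 1: Wisole has z, Depana has d. Depana preserves d here (none of its changes turn any other segment into d), so the proto-segment is *d.
Position 4: Wisole has o, Depana has e. Taking the neighbouring segments as reconstructed: Wisole o could go back to *a or *o; Depana e could go back to *a or *e — the one source consistent with every daughter is *a.
Continuing position by position gives *demase; check it forward:
Wisole: *demase
  demase → zemase   [unconditioned shift]
  zemase → zemose   [vowel merger]
  zemose (rule 3 does not apply)
  giving Wisole zemose.
Depana: *demase > demese > dimese  (by vowel merger, pre-nasal raising)
*demase is the unique common source.

*demase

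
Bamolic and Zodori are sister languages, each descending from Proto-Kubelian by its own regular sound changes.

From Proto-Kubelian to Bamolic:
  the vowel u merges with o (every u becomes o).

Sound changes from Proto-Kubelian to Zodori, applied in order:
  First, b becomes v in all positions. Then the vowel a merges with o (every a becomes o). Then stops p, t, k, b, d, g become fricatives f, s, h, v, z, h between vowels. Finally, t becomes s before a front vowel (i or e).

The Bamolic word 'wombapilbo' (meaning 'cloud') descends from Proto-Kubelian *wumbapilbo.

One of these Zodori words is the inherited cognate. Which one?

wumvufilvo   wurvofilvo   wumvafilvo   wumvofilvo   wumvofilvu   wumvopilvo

wumvofilvo

Zodori: *wumbapilbo
  wumbapilbo → wumvapilvo   [unconditioned shift]
  wumvapilvo → wumvopilvo   [vowel merger]
  wumvopilvo → wumvofilvo   [intervocalic lenition]
  wumvofilvo (rule 4 does not apply)
  giving Zodori wumvofilvo.
Among the options, 'wumvofilvo' alone shows every Zodori change applied in order.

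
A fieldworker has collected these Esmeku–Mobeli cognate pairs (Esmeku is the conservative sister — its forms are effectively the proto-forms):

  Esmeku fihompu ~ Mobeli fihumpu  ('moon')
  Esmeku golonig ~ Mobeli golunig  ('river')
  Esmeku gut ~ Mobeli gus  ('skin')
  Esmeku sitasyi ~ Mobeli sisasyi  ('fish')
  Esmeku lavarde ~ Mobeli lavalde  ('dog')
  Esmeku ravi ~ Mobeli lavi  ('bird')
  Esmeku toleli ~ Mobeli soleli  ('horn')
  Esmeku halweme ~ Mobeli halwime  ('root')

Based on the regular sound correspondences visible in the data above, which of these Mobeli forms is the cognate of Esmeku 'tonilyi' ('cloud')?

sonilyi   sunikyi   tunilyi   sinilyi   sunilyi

sunilyi

toleli ~ soleli — Esmeku t corresponds to Mobeli s word-initially before a back vowel.
golonig ~ golunig — Esmeku o corresponds to Mobeli u after a consonant, before a nasal.
Applying these to Esmeku 'tonilyi':
  tonilyi → sonilyi   (t→s word-initially before a back vowel)
  sonilyi → sunilyi   (o→u after a consonant, before a nasal)
So the Mobeli cognate is 'sunilyi'.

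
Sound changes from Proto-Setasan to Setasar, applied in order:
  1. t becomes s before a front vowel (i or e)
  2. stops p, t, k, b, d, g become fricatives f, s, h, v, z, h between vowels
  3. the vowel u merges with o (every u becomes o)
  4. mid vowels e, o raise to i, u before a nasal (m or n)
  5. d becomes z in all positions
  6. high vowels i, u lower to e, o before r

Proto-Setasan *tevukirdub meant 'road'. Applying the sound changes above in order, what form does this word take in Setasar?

sevoherzob

Setasar: *tevukirdub
  tevukirdub → sevukirdub   [palatalisation]
  sevukirdub → sevuhirdub   [intervocalic lenition]
  sevuhirdub → sevohirdob   [vowel merger]
  sevohirdob (rule 4 does not apply)
  sevohirdob → sevohirzob   [unconditioned shift]
  sevohirzob → sevoherzob   [pre-rhotic lowering]
  giving Setasar sevoherzob.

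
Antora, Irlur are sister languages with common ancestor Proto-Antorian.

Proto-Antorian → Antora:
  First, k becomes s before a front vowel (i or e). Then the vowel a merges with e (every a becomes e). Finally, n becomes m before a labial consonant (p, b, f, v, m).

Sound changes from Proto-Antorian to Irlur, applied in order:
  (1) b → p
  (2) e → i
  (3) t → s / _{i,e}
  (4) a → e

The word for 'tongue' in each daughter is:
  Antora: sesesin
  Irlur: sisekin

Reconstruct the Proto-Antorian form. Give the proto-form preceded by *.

*sesakin

Position 4: Antora has e, Irlur has e. In Irlur, e can only continue *a, so the proto-segment is *a.
Position 5: Antora has s, Irlur has k. Irlur preserves k here (none of its changes turn any other segment into k), so the proto-segment is *k.
Position 2: Antora has e, Irlur has i. Taking the neighbouring segments as reconstructed: Antora e could go back to *a or *e; Irlur i could go back to *e or *i — the one source consistent with every daughter is *e.
Verify the candidate proto-form against each daughter:
Antora: *sesakin
  sesakin → sesasin   [palatalisation]
  sesasin → sesesin   [vowel merger]
  sesesin (rule 3 does not apply)
  giving Antora sesesin.
Irlur: *sesakin > sisakin > sisekin  (by vowel merger, vowel merger)
*sesakin is the unique common source.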